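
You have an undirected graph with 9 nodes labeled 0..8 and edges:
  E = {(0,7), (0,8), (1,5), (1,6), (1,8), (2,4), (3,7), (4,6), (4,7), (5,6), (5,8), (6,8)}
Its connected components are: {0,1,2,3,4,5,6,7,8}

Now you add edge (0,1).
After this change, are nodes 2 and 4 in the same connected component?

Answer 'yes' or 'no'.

Answer: yes

Derivation:
Initial components: {0,1,2,3,4,5,6,7,8}
Adding edge (0,1): both already in same component {0,1,2,3,4,5,6,7,8}. No change.
New components: {0,1,2,3,4,5,6,7,8}
Are 2 and 4 in the same component? yes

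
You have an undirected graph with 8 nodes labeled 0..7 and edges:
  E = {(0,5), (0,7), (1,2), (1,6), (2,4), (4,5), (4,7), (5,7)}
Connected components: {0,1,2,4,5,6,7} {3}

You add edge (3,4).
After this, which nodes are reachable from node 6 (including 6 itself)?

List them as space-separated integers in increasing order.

Before: nodes reachable from 6: {0,1,2,4,5,6,7}
Adding (3,4): merges 6's component with another. Reachability grows.
After: nodes reachable from 6: {0,1,2,3,4,5,6,7}

Answer: 0 1 2 3 4 5 6 7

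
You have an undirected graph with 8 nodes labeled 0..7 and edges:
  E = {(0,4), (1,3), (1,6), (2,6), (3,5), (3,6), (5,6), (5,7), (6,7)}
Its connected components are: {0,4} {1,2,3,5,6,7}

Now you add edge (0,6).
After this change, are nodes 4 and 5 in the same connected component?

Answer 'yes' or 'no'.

Initial components: {0,4} {1,2,3,5,6,7}
Adding edge (0,6): merges {0,4} and {1,2,3,5,6,7}.
New components: {0,1,2,3,4,5,6,7}
Are 4 and 5 in the same component? yes

Answer: yes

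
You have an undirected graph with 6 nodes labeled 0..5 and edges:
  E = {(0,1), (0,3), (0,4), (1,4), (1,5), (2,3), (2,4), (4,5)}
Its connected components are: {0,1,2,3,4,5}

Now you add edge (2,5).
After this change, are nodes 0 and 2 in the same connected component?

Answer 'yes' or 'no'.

Initial components: {0,1,2,3,4,5}
Adding edge (2,5): both already in same component {0,1,2,3,4,5}. No change.
New components: {0,1,2,3,4,5}
Are 0 and 2 in the same component? yes

Answer: yes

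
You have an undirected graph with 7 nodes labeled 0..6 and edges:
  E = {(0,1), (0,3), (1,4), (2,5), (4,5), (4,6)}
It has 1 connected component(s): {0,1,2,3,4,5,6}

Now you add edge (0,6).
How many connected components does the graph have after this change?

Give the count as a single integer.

Initial component count: 1
Add (0,6): endpoints already in same component. Count unchanged: 1.
New component count: 1

Answer: 1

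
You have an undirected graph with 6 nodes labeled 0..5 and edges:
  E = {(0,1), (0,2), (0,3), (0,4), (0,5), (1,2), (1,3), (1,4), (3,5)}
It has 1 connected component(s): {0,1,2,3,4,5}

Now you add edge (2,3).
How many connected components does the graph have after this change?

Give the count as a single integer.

Initial component count: 1
Add (2,3): endpoints already in same component. Count unchanged: 1.
New component count: 1

Answer: 1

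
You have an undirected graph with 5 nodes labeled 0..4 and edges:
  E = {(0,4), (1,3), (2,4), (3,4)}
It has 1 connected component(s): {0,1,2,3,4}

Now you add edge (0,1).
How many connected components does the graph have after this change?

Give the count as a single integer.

Answer: 1

Derivation:
Initial component count: 1
Add (0,1): endpoints already in same component. Count unchanged: 1.
New component count: 1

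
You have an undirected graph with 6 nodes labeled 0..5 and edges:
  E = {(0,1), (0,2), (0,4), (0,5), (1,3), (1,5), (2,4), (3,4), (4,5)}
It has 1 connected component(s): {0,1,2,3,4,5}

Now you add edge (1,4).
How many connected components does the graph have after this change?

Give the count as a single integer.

Initial component count: 1
Add (1,4): endpoints already in same component. Count unchanged: 1.
New component count: 1

Answer: 1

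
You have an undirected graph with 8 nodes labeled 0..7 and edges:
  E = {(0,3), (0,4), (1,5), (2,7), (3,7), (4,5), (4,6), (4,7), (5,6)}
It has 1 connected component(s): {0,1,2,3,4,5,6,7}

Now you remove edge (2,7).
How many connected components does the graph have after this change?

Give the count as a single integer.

Answer: 2

Derivation:
Initial component count: 1
Remove (2,7): it was a bridge. Count increases: 1 -> 2.
  After removal, components: {0,1,3,4,5,6,7} {2}
New component count: 2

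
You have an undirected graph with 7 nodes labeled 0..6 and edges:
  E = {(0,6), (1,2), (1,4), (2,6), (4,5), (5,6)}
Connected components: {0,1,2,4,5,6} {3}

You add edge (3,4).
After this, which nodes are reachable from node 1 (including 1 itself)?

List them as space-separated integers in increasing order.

Answer: 0 1 2 3 4 5 6

Derivation:
Before: nodes reachable from 1: {0,1,2,4,5,6}
Adding (3,4): merges 1's component with another. Reachability grows.
After: nodes reachable from 1: {0,1,2,3,4,5,6}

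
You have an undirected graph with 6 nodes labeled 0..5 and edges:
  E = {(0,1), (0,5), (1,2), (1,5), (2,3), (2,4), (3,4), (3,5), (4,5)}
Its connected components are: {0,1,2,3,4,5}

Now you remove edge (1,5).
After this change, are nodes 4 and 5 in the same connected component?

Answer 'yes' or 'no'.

Initial components: {0,1,2,3,4,5}
Removing edge (1,5): not a bridge — component count unchanged at 1.
New components: {0,1,2,3,4,5}
Are 4 and 5 in the same component? yes

Answer: yes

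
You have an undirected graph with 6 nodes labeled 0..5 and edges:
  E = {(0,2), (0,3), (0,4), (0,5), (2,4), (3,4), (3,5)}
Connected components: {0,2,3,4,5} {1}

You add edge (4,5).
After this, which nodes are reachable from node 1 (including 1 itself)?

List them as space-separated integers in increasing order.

Before: nodes reachable from 1: {1}
Adding (4,5): both endpoints already in same component. Reachability from 1 unchanged.
After: nodes reachable from 1: {1}

Answer: 1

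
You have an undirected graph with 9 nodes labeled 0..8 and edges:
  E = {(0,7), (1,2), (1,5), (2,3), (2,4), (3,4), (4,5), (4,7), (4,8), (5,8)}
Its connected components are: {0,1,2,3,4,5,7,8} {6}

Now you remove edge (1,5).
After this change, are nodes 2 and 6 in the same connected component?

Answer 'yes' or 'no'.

Initial components: {0,1,2,3,4,5,7,8} {6}
Removing edge (1,5): not a bridge — component count unchanged at 2.
New components: {0,1,2,3,4,5,7,8} {6}
Are 2 and 6 in the same component? no

Answer: no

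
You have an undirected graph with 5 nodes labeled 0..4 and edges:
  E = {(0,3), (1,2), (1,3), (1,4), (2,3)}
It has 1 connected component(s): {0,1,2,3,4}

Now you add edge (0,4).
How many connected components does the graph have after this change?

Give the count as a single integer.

Initial component count: 1
Add (0,4): endpoints already in same component. Count unchanged: 1.
New component count: 1

Answer: 1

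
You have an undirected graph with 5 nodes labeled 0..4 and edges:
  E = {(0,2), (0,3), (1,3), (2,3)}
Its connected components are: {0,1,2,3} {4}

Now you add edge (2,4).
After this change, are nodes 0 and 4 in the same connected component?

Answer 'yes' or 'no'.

Answer: yes

Derivation:
Initial components: {0,1,2,3} {4}
Adding edge (2,4): merges {0,1,2,3} and {4}.
New components: {0,1,2,3,4}
Are 0 and 4 in the same component? yes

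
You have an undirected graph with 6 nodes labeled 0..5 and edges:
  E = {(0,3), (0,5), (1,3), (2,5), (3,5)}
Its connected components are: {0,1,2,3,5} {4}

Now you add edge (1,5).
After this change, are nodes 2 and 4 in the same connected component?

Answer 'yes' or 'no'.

Answer: no

Derivation:
Initial components: {0,1,2,3,5} {4}
Adding edge (1,5): both already in same component {0,1,2,3,5}. No change.
New components: {0,1,2,3,5} {4}
Are 2 and 4 in the same component? no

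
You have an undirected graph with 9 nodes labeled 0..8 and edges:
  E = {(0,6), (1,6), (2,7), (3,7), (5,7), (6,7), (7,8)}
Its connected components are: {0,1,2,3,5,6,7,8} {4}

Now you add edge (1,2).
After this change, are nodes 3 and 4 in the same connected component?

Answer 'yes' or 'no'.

Answer: no

Derivation:
Initial components: {0,1,2,3,5,6,7,8} {4}
Adding edge (1,2): both already in same component {0,1,2,3,5,6,7,8}. No change.
New components: {0,1,2,3,5,6,7,8} {4}
Are 3 and 4 in the same component? no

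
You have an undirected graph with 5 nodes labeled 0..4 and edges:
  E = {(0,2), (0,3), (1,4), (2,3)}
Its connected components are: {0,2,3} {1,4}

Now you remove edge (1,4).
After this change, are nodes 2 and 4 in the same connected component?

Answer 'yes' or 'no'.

Answer: no

Derivation:
Initial components: {0,2,3} {1,4}
Removing edge (1,4): it was a bridge — component count 2 -> 3.
New components: {0,2,3} {1} {4}
Are 2 and 4 in the same component? no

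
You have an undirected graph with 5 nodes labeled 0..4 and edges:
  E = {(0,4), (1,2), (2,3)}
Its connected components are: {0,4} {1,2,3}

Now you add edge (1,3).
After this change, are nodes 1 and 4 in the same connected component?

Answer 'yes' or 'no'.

Answer: no

Derivation:
Initial components: {0,4} {1,2,3}
Adding edge (1,3): both already in same component {1,2,3}. No change.
New components: {0,4} {1,2,3}
Are 1 and 4 in the same component? no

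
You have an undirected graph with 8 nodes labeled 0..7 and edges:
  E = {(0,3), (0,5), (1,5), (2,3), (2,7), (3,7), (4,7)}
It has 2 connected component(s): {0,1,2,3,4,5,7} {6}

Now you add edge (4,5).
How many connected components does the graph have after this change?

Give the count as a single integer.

Answer: 2

Derivation:
Initial component count: 2
Add (4,5): endpoints already in same component. Count unchanged: 2.
New component count: 2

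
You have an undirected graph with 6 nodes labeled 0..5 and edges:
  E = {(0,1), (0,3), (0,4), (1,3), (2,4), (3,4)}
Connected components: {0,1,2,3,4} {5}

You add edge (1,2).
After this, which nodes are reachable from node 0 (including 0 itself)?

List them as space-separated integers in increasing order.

Before: nodes reachable from 0: {0,1,2,3,4}
Adding (1,2): both endpoints already in same component. Reachability from 0 unchanged.
After: nodes reachable from 0: {0,1,2,3,4}

Answer: 0 1 2 3 4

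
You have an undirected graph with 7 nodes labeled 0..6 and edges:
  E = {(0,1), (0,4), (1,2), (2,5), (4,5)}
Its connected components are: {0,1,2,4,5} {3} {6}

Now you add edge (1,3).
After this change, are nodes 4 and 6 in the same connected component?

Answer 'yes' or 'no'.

Answer: no

Derivation:
Initial components: {0,1,2,4,5} {3} {6}
Adding edge (1,3): merges {0,1,2,4,5} and {3}.
New components: {0,1,2,3,4,5} {6}
Are 4 and 6 in the same component? no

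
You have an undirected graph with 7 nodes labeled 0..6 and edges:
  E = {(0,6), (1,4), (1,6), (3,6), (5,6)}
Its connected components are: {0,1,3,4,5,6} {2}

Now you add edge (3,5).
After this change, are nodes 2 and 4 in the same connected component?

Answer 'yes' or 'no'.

Answer: no

Derivation:
Initial components: {0,1,3,4,5,6} {2}
Adding edge (3,5): both already in same component {0,1,3,4,5,6}. No change.
New components: {0,1,3,4,5,6} {2}
Are 2 and 4 in the same component? no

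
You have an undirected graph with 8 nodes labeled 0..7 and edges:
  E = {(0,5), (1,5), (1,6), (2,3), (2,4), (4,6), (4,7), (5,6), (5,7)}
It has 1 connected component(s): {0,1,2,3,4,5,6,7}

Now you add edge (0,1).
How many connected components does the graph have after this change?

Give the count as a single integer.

Answer: 1

Derivation:
Initial component count: 1
Add (0,1): endpoints already in same component. Count unchanged: 1.
New component count: 1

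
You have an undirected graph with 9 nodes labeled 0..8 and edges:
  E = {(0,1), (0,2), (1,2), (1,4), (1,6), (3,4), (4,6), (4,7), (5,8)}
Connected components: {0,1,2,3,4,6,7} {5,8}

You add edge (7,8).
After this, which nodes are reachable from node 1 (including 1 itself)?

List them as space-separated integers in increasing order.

Before: nodes reachable from 1: {0,1,2,3,4,6,7}
Adding (7,8): merges 1's component with another. Reachability grows.
After: nodes reachable from 1: {0,1,2,3,4,5,6,7,8}

Answer: 0 1 2 3 4 5 6 7 8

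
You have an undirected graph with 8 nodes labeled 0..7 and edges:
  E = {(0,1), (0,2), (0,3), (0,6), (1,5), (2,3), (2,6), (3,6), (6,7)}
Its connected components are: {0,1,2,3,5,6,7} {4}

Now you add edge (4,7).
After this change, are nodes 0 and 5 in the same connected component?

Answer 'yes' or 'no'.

Initial components: {0,1,2,3,5,6,7} {4}
Adding edge (4,7): merges {4} and {0,1,2,3,5,6,7}.
New components: {0,1,2,3,4,5,6,7}
Are 0 and 5 in the same component? yes

Answer: yes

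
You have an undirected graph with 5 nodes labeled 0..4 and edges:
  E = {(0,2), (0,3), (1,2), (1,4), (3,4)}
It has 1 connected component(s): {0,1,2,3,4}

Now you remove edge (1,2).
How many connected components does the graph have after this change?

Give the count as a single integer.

Answer: 1

Derivation:
Initial component count: 1
Remove (1,2): not a bridge. Count unchanged: 1.
  After removal, components: {0,1,2,3,4}
New component count: 1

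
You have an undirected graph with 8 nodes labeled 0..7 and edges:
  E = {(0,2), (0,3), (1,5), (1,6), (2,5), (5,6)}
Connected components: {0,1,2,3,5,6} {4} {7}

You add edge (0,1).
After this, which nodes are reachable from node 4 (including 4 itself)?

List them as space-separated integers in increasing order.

Answer: 4

Derivation:
Before: nodes reachable from 4: {4}
Adding (0,1): both endpoints already in same component. Reachability from 4 unchanged.
After: nodes reachable from 4: {4}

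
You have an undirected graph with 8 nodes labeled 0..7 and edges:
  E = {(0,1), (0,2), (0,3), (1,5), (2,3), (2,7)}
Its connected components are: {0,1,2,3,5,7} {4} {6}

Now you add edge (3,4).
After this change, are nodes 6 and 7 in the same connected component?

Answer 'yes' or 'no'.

Answer: no

Derivation:
Initial components: {0,1,2,3,5,7} {4} {6}
Adding edge (3,4): merges {0,1,2,3,5,7} and {4}.
New components: {0,1,2,3,4,5,7} {6}
Are 6 and 7 in the same component? no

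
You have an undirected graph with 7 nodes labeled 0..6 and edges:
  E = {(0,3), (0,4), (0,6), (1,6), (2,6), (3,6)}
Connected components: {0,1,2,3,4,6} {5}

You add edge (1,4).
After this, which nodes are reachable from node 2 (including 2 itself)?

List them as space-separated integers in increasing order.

Before: nodes reachable from 2: {0,1,2,3,4,6}
Adding (1,4): both endpoints already in same component. Reachability from 2 unchanged.
After: nodes reachable from 2: {0,1,2,3,4,6}

Answer: 0 1 2 3 4 6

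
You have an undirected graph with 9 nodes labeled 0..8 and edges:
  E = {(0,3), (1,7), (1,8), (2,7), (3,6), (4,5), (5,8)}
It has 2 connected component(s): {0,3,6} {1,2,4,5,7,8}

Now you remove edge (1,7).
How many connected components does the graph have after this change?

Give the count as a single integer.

Initial component count: 2
Remove (1,7): it was a bridge. Count increases: 2 -> 3.
  After removal, components: {0,3,6} {1,4,5,8} {2,7}
New component count: 3

Answer: 3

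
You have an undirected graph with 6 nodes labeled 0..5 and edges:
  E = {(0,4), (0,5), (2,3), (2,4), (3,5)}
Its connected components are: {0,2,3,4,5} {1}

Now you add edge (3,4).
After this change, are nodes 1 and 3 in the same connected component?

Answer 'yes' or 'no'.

Answer: no

Derivation:
Initial components: {0,2,3,4,5} {1}
Adding edge (3,4): both already in same component {0,2,3,4,5}. No change.
New components: {0,2,3,4,5} {1}
Are 1 and 3 in the same component? no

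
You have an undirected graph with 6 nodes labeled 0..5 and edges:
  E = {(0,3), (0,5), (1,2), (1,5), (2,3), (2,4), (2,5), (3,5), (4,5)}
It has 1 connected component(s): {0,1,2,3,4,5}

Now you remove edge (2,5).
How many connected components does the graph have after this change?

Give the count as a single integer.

Initial component count: 1
Remove (2,5): not a bridge. Count unchanged: 1.
  After removal, components: {0,1,2,3,4,5}
New component count: 1

Answer: 1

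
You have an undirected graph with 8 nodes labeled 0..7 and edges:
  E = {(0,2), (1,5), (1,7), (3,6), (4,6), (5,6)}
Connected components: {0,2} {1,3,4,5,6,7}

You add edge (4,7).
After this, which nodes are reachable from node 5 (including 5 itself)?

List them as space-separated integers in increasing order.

Before: nodes reachable from 5: {1,3,4,5,6,7}
Adding (4,7): both endpoints already in same component. Reachability from 5 unchanged.
After: nodes reachable from 5: {1,3,4,5,6,7}

Answer: 1 3 4 5 6 7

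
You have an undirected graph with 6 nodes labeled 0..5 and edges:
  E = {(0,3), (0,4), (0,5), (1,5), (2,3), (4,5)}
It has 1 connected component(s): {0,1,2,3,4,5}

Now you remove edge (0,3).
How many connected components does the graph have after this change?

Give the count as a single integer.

Initial component count: 1
Remove (0,3): it was a bridge. Count increases: 1 -> 2.
  After removal, components: {0,1,4,5} {2,3}
New component count: 2

Answer: 2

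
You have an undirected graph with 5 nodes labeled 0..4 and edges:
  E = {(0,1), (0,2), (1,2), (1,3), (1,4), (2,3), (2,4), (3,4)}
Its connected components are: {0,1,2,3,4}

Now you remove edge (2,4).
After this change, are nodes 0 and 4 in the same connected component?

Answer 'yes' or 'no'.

Answer: yes

Derivation:
Initial components: {0,1,2,3,4}
Removing edge (2,4): not a bridge — component count unchanged at 1.
New components: {0,1,2,3,4}
Are 0 and 4 in the same component? yes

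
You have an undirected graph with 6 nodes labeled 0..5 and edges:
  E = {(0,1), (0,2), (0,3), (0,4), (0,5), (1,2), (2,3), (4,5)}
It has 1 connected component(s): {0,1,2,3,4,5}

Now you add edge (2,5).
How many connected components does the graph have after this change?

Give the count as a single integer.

Initial component count: 1
Add (2,5): endpoints already in same component. Count unchanged: 1.
New component count: 1

Answer: 1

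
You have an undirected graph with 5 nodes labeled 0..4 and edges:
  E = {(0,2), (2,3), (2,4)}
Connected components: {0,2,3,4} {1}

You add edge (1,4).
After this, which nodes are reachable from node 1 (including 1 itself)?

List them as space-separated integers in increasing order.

Answer: 0 1 2 3 4

Derivation:
Before: nodes reachable from 1: {1}
Adding (1,4): merges 1's component with another. Reachability grows.
After: nodes reachable from 1: {0,1,2,3,4}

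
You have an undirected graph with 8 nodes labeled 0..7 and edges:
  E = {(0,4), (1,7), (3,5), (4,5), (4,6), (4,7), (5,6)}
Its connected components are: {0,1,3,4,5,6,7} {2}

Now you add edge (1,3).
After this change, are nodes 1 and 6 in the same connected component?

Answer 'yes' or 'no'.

Answer: yes

Derivation:
Initial components: {0,1,3,4,5,6,7} {2}
Adding edge (1,3): both already in same component {0,1,3,4,5,6,7}. No change.
New components: {0,1,3,4,5,6,7} {2}
Are 1 and 6 in the same component? yes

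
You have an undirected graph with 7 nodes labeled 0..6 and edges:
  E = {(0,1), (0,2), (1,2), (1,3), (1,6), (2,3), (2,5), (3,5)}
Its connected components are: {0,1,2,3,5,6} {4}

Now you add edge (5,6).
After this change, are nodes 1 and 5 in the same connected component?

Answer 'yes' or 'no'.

Initial components: {0,1,2,3,5,6} {4}
Adding edge (5,6): both already in same component {0,1,2,3,5,6}. No change.
New components: {0,1,2,3,5,6} {4}
Are 1 and 5 in the same component? yes

Answer: yes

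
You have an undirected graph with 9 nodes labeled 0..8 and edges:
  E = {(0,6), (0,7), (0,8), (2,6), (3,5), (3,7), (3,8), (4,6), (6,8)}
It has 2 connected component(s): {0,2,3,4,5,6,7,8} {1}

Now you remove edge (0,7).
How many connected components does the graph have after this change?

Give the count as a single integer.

Answer: 2

Derivation:
Initial component count: 2
Remove (0,7): not a bridge. Count unchanged: 2.
  After removal, components: {0,2,3,4,5,6,7,8} {1}
New component count: 2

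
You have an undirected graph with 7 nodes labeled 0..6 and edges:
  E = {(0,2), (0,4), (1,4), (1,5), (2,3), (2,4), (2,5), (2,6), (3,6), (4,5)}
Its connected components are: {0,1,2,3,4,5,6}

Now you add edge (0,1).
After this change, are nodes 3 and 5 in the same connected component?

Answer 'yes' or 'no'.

Initial components: {0,1,2,3,4,5,6}
Adding edge (0,1): both already in same component {0,1,2,3,4,5,6}. No change.
New components: {0,1,2,3,4,5,6}
Are 3 and 5 in the same component? yes

Answer: yes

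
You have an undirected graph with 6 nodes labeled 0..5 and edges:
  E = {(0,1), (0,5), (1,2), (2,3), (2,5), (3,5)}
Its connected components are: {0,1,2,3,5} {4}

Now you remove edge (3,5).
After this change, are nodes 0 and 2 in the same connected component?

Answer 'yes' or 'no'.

Initial components: {0,1,2,3,5} {4}
Removing edge (3,5): not a bridge — component count unchanged at 2.
New components: {0,1,2,3,5} {4}
Are 0 and 2 in the same component? yes

Answer: yes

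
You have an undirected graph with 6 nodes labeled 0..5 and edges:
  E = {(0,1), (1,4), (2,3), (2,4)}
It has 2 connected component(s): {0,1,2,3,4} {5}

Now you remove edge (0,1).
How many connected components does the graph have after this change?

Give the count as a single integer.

Initial component count: 2
Remove (0,1): it was a bridge. Count increases: 2 -> 3.
  After removal, components: {0} {1,2,3,4} {5}
New component count: 3

Answer: 3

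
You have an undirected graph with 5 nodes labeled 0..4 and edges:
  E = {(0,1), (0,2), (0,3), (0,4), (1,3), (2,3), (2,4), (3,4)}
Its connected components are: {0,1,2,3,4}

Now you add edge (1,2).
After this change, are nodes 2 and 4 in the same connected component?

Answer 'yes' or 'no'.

Initial components: {0,1,2,3,4}
Adding edge (1,2): both already in same component {0,1,2,3,4}. No change.
New components: {0,1,2,3,4}
Are 2 and 4 in the same component? yes

Answer: yes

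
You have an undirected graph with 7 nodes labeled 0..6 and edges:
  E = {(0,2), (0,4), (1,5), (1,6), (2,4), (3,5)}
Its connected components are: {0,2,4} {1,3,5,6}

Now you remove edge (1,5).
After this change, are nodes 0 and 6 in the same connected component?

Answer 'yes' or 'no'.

Initial components: {0,2,4} {1,3,5,6}
Removing edge (1,5): it was a bridge — component count 2 -> 3.
New components: {0,2,4} {1,6} {3,5}
Are 0 and 6 in the same component? no

Answer: no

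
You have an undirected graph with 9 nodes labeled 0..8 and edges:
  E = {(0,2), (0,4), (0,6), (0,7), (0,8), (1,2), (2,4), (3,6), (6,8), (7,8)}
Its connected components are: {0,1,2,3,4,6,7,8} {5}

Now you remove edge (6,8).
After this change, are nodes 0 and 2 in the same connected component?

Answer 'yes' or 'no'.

Initial components: {0,1,2,3,4,6,7,8} {5}
Removing edge (6,8): not a bridge — component count unchanged at 2.
New components: {0,1,2,3,4,6,7,8} {5}
Are 0 and 2 in the same component? yes

Answer: yes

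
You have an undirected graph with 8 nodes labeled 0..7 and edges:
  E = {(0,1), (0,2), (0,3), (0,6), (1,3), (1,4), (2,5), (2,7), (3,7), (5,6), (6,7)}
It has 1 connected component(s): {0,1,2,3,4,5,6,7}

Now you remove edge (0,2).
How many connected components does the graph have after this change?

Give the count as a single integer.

Initial component count: 1
Remove (0,2): not a bridge. Count unchanged: 1.
  After removal, components: {0,1,2,3,4,5,6,7}
New component count: 1

Answer: 1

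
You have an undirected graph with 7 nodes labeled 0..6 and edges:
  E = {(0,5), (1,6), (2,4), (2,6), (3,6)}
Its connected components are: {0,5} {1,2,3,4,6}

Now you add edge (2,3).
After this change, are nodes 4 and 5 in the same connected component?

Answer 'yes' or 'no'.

Initial components: {0,5} {1,2,3,4,6}
Adding edge (2,3): both already in same component {1,2,3,4,6}. No change.
New components: {0,5} {1,2,3,4,6}
Are 4 and 5 in the same component? no

Answer: no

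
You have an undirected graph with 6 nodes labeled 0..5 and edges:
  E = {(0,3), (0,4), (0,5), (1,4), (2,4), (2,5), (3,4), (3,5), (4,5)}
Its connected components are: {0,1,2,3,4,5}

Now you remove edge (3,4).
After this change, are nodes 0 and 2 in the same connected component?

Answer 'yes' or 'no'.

Answer: yes

Derivation:
Initial components: {0,1,2,3,4,5}
Removing edge (3,4): not a bridge — component count unchanged at 1.
New components: {0,1,2,3,4,5}
Are 0 and 2 in the same component? yes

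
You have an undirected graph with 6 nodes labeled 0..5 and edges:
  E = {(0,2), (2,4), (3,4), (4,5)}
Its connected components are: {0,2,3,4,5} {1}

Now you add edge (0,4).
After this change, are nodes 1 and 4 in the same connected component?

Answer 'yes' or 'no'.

Initial components: {0,2,3,4,5} {1}
Adding edge (0,4): both already in same component {0,2,3,4,5}. No change.
New components: {0,2,3,4,5} {1}
Are 1 and 4 in the same component? no

Answer: no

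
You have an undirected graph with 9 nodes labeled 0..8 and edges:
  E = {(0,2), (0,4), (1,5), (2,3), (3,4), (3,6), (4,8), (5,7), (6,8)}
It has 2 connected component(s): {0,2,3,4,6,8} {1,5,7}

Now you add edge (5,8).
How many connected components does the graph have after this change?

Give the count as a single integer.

Initial component count: 2
Add (5,8): merges two components. Count decreases: 2 -> 1.
New component count: 1

Answer: 1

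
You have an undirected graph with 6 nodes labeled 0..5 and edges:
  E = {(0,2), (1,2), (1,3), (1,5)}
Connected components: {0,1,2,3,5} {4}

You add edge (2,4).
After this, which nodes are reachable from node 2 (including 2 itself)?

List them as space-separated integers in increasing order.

Before: nodes reachable from 2: {0,1,2,3,5}
Adding (2,4): merges 2's component with another. Reachability grows.
After: nodes reachable from 2: {0,1,2,3,4,5}

Answer: 0 1 2 3 4 5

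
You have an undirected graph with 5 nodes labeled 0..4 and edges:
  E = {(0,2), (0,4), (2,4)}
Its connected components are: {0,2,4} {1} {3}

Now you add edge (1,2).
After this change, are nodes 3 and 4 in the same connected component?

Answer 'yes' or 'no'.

Initial components: {0,2,4} {1} {3}
Adding edge (1,2): merges {1} and {0,2,4}.
New components: {0,1,2,4} {3}
Are 3 and 4 in the same component? no

Answer: no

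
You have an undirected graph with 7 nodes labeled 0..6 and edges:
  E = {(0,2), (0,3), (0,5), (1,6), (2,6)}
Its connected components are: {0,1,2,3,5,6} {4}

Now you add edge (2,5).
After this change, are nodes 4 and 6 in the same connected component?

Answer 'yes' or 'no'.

Answer: no

Derivation:
Initial components: {0,1,2,3,5,6} {4}
Adding edge (2,5): both already in same component {0,1,2,3,5,6}. No change.
New components: {0,1,2,3,5,6} {4}
Are 4 and 6 in the same component? no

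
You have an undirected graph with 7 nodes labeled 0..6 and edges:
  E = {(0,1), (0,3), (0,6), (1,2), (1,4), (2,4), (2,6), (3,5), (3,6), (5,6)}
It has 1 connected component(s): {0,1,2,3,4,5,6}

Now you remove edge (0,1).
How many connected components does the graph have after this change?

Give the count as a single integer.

Initial component count: 1
Remove (0,1): not a bridge. Count unchanged: 1.
  After removal, components: {0,1,2,3,4,5,6}
New component count: 1

Answer: 1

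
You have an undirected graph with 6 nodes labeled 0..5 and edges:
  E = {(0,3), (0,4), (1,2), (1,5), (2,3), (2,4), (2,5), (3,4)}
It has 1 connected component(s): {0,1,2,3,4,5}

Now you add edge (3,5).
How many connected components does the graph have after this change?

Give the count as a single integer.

Initial component count: 1
Add (3,5): endpoints already in same component. Count unchanged: 1.
New component count: 1

Answer: 1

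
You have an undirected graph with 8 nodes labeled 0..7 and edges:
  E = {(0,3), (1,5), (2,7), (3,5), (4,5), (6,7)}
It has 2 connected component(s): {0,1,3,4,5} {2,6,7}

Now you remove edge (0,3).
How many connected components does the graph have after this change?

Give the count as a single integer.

Initial component count: 2
Remove (0,3): it was a bridge. Count increases: 2 -> 3.
  After removal, components: {0} {1,3,4,5} {2,6,7}
New component count: 3

Answer: 3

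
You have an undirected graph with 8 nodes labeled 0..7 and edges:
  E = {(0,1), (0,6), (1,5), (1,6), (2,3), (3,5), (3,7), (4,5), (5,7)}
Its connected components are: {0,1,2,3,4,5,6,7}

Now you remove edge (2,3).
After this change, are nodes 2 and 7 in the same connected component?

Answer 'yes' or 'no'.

Initial components: {0,1,2,3,4,5,6,7}
Removing edge (2,3): it was a bridge — component count 1 -> 2.
New components: {0,1,3,4,5,6,7} {2}
Are 2 and 7 in the same component? no

Answer: no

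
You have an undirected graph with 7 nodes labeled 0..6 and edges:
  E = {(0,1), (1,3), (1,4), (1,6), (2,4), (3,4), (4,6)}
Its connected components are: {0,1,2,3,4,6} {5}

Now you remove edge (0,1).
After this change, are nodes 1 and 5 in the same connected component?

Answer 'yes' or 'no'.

Initial components: {0,1,2,3,4,6} {5}
Removing edge (0,1): it was a bridge — component count 2 -> 3.
New components: {0} {1,2,3,4,6} {5}
Are 1 and 5 in the same component? no

Answer: no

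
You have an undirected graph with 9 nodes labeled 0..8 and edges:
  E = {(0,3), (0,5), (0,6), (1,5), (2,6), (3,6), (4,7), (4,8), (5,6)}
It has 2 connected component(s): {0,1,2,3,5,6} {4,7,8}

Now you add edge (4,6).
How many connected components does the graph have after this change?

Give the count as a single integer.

Initial component count: 2
Add (4,6): merges two components. Count decreases: 2 -> 1.
New component count: 1

Answer: 1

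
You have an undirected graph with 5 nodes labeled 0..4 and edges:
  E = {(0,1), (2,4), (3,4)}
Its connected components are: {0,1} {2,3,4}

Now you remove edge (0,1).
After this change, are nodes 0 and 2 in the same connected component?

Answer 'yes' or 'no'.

Answer: no

Derivation:
Initial components: {0,1} {2,3,4}
Removing edge (0,1): it was a bridge — component count 2 -> 3.
New components: {0} {1} {2,3,4}
Are 0 and 2 in the same component? no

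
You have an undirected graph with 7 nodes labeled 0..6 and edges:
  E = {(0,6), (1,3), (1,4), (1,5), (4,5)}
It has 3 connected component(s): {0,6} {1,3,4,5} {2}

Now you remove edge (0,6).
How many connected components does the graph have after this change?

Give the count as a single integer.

Initial component count: 3
Remove (0,6): it was a bridge. Count increases: 3 -> 4.
  After removal, components: {0} {1,3,4,5} {2} {6}
New component count: 4

Answer: 4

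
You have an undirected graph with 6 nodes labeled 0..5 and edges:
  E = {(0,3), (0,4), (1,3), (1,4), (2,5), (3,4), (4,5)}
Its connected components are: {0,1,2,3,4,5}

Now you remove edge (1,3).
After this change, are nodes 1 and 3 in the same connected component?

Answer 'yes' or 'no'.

Initial components: {0,1,2,3,4,5}
Removing edge (1,3): not a bridge — component count unchanged at 1.
New components: {0,1,2,3,4,5}
Are 1 and 3 in the same component? yes

Answer: yes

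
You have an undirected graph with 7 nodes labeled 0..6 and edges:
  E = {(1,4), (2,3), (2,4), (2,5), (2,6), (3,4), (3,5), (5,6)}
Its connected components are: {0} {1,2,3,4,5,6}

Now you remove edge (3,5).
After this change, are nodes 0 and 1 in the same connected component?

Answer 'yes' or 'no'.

Initial components: {0} {1,2,3,4,5,6}
Removing edge (3,5): not a bridge — component count unchanged at 2.
New components: {0} {1,2,3,4,5,6}
Are 0 and 1 in the same component? no

Answer: no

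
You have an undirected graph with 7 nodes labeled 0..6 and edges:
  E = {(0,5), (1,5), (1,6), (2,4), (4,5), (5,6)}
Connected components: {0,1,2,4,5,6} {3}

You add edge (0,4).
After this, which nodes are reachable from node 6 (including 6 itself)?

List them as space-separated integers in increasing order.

Before: nodes reachable from 6: {0,1,2,4,5,6}
Adding (0,4): both endpoints already in same component. Reachability from 6 unchanged.
After: nodes reachable from 6: {0,1,2,4,5,6}

Answer: 0 1 2 4 5 6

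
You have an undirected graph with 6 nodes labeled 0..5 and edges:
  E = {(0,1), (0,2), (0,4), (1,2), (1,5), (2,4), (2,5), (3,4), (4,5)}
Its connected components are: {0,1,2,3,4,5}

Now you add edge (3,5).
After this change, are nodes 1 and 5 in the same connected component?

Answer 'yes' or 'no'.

Answer: yes

Derivation:
Initial components: {0,1,2,3,4,5}
Adding edge (3,5): both already in same component {0,1,2,3,4,5}. No change.
New components: {0,1,2,3,4,5}
Are 1 and 5 in the same component? yes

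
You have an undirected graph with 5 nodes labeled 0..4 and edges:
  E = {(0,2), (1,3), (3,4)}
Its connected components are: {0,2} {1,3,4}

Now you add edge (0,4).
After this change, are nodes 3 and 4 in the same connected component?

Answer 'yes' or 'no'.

Initial components: {0,2} {1,3,4}
Adding edge (0,4): merges {0,2} and {1,3,4}.
New components: {0,1,2,3,4}
Are 3 and 4 in the same component? yes

Answer: yes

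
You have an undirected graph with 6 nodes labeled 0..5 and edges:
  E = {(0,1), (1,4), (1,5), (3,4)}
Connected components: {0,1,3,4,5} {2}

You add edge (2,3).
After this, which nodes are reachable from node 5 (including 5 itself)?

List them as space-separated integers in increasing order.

Before: nodes reachable from 5: {0,1,3,4,5}
Adding (2,3): merges 5's component with another. Reachability grows.
After: nodes reachable from 5: {0,1,2,3,4,5}

Answer: 0 1 2 3 4 5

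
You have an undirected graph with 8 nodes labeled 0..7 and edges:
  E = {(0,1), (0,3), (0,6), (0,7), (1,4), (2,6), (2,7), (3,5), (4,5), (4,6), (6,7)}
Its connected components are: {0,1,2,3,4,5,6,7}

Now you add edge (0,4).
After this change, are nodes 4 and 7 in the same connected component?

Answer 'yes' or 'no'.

Initial components: {0,1,2,3,4,5,6,7}
Adding edge (0,4): both already in same component {0,1,2,3,4,5,6,7}. No change.
New components: {0,1,2,3,4,5,6,7}
Are 4 and 7 in the same component? yes

Answer: yes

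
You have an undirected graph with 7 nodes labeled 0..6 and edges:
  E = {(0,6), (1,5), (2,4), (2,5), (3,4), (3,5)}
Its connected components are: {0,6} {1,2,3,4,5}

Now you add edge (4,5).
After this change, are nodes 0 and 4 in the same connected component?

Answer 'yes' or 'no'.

Answer: no

Derivation:
Initial components: {0,6} {1,2,3,4,5}
Adding edge (4,5): both already in same component {1,2,3,4,5}. No change.
New components: {0,6} {1,2,3,4,5}
Are 0 and 4 in the same component? no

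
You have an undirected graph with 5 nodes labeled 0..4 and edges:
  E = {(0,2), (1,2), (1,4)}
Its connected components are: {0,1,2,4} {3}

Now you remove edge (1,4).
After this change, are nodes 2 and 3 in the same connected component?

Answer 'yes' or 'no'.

Initial components: {0,1,2,4} {3}
Removing edge (1,4): it was a bridge — component count 2 -> 3.
New components: {0,1,2} {3} {4}
Are 2 and 3 in the same component? no

Answer: no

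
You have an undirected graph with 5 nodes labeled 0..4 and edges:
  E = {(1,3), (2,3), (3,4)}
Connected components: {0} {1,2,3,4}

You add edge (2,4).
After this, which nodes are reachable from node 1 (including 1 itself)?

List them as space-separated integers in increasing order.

Before: nodes reachable from 1: {1,2,3,4}
Adding (2,4): both endpoints already in same component. Reachability from 1 unchanged.
After: nodes reachable from 1: {1,2,3,4}

Answer: 1 2 3 4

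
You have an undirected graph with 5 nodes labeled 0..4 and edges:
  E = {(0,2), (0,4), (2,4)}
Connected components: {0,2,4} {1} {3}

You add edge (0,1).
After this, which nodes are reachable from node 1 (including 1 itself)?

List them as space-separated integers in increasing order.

Before: nodes reachable from 1: {1}
Adding (0,1): merges 1's component with another. Reachability grows.
After: nodes reachable from 1: {0,1,2,4}

Answer: 0 1 2 4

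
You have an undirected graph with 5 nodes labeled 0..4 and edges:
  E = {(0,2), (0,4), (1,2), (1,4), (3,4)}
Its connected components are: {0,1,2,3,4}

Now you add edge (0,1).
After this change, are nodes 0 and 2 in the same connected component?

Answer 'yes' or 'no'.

Initial components: {0,1,2,3,4}
Adding edge (0,1): both already in same component {0,1,2,3,4}. No change.
New components: {0,1,2,3,4}
Are 0 and 2 in the same component? yes

Answer: yes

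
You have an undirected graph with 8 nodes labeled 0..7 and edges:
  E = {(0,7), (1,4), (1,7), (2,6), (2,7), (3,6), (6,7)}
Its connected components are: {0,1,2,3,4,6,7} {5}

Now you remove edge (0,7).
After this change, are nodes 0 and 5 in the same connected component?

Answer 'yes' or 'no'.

Answer: no

Derivation:
Initial components: {0,1,2,3,4,6,7} {5}
Removing edge (0,7): it was a bridge — component count 2 -> 3.
New components: {0} {1,2,3,4,6,7} {5}
Are 0 and 5 in the same component? no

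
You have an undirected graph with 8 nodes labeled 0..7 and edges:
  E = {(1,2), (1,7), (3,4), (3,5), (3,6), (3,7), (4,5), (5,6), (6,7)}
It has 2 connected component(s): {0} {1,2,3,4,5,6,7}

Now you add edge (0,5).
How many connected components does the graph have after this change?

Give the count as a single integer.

Initial component count: 2
Add (0,5): merges two components. Count decreases: 2 -> 1.
New component count: 1

Answer: 1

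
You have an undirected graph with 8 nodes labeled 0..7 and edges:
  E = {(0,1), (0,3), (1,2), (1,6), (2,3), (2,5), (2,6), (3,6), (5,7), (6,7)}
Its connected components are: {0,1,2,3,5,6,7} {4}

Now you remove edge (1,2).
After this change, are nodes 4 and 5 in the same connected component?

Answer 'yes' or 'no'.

Initial components: {0,1,2,3,5,6,7} {4}
Removing edge (1,2): not a bridge — component count unchanged at 2.
New components: {0,1,2,3,5,6,7} {4}
Are 4 and 5 in the same component? no

Answer: no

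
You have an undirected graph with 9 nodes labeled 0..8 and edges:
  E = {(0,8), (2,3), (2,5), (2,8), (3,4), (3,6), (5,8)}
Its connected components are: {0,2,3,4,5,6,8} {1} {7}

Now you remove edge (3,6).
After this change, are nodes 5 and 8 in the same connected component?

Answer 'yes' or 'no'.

Initial components: {0,2,3,4,5,6,8} {1} {7}
Removing edge (3,6): it was a bridge — component count 3 -> 4.
New components: {0,2,3,4,5,8} {1} {6} {7}
Are 5 and 8 in the same component? yes

Answer: yes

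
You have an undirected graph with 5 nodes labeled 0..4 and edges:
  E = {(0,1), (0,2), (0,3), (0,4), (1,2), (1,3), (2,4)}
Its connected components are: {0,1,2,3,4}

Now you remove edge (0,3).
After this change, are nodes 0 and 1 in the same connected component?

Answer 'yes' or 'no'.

Initial components: {0,1,2,3,4}
Removing edge (0,3): not a bridge — component count unchanged at 1.
New components: {0,1,2,3,4}
Are 0 and 1 in the same component? yes

Answer: yes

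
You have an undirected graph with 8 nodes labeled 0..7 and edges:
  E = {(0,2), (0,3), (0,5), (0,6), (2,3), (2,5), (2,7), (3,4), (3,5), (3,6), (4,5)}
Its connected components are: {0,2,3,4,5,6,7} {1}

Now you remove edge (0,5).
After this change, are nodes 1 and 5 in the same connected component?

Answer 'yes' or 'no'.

Initial components: {0,2,3,4,5,6,7} {1}
Removing edge (0,5): not a bridge — component count unchanged at 2.
New components: {0,2,3,4,5,6,7} {1}
Are 1 and 5 in the same component? no

Answer: no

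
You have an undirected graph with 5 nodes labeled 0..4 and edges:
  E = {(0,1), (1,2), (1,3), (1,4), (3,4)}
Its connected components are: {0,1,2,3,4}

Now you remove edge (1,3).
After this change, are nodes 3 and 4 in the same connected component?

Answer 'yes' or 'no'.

Initial components: {0,1,2,3,4}
Removing edge (1,3): not a bridge — component count unchanged at 1.
New components: {0,1,2,3,4}
Are 3 and 4 in the same component? yes

Answer: yes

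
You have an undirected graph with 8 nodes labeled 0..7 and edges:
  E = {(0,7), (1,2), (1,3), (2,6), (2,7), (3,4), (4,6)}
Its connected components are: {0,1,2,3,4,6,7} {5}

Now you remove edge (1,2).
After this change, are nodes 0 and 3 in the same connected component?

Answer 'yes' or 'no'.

Answer: yes

Derivation:
Initial components: {0,1,2,3,4,6,7} {5}
Removing edge (1,2): not a bridge — component count unchanged at 2.
New components: {0,1,2,3,4,6,7} {5}
Are 0 and 3 in the same component? yes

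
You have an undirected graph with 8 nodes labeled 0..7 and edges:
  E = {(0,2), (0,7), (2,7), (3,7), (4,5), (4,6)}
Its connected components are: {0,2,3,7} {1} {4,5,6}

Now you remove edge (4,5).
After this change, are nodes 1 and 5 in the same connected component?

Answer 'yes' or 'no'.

Answer: no

Derivation:
Initial components: {0,2,3,7} {1} {4,5,6}
Removing edge (4,5): it was a bridge — component count 3 -> 4.
New components: {0,2,3,7} {1} {4,6} {5}
Are 1 and 5 in the same component? no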